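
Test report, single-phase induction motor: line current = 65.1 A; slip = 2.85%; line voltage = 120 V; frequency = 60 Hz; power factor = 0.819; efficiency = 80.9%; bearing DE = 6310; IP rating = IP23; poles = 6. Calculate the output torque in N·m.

P_in = V·I·cosφ = 120 × 65.1 × 0.819 = 6398 W
P_out = η·P_in = 0.809 × 6398 = 5176 W
n_s = 120×60/6 = 1200 rpm; n = 1200×(1−0.0285) = 1166 rpm
ω = 2π×1166/60 = 122.1 rad/s
τ = P_out/ω = 5176/122.1 = 42.4 N·m

42.4 N·m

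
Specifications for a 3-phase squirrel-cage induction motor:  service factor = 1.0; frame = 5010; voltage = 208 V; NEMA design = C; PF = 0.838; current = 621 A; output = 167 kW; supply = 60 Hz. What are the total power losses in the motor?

20500 W

P_in = √3·V·I·cosφ = 1.732×208×621×0.838 = 187477 W
P_out = 167000 W
Losses = P_in − P_out = 187477 − 167000 = 20477 W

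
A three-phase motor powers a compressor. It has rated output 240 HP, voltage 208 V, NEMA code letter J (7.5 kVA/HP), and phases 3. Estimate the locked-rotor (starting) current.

5000 A

S_LR = 7.5 × 240 = 1800 kVA
I_LR = S_LR/(√3·V_L) = 1800000/(1.732×208) = 5000 A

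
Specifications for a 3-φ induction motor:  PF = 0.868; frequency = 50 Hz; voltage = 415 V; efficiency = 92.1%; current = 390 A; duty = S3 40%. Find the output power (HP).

300 HP

P_in = √3·V·I·cosφ = 1.732 × 415 × 390 × 0.868 = 243321 W
P_out = η·P_in = 0.921 × 243321 = 224099 W
= 224099/746 = 300 HP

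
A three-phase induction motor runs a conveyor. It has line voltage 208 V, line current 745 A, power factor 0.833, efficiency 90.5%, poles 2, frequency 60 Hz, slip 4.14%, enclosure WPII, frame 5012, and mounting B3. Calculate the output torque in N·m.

P_in = √3·V·I·cosφ = 1.732 × 208 × 745 × 0.833 = 223569 W
P_out = η·P_in = 0.905 × 223569 = 202330 W
n_s = 120×60/2 = 3600 rpm; n = 3600×(1−0.0414) = 3451 rpm
ω = 2π×3451/60 = 361.4 rad/s
τ = P_out/ω = 202330/361.4 = 560 N·m

560 N·m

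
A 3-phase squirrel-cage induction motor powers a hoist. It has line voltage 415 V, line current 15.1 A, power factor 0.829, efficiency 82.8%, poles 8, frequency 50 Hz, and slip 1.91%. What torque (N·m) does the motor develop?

96.7 N·m

P_in = √3·V·I·cosφ = 1.732 × 415 × 15.1 × 0.829 = 8998 W
P_out = η·P_in = 0.828 × 8998 = 7450 W
n_s = 120×50/8 = 750 rpm; n = 750×(1−0.0191) = 736 rpm
ω = 2π×736/60 = 77.07 rad/s
τ = P_out/ω = 7450/77.07 = 96.7 N·m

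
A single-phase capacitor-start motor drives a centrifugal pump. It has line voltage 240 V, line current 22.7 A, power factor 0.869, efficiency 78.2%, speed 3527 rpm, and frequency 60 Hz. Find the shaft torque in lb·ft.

P_in = V·I·cosφ = 240 × 22.7 × 0.869 = 4734 W
P_out = η·P_in = 0.782 × 4734 = 3702 W
n = 3527 rpm
ω = 2π×3527/60 = 369.3 rad/s
τ = P_out/ω = 3702/369.3 = 10.02 N·m
In lb·ft: 10.02/1.356 = 7.39 lb·ft

7.39 lb·ft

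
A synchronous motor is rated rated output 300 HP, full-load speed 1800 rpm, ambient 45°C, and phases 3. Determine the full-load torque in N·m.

P_out = 300 × 746 = 223800 W
ω = 2π × 1800/60 = 188.5 rad/s
τ = P_out/ω = 223800/188.5 = 1190 N·m

1190 N·m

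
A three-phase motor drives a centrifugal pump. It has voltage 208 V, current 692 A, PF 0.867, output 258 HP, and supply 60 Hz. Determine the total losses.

P_in = √3·V·I·cosφ = 1.732×208×692×0.867 = 216141 W
P_out = 258×746 = 192468 W
Losses = P_in − P_out = 216141 − 192468 = 23673 W

23700 W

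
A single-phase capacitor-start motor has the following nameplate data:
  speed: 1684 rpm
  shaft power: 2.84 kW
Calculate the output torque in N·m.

ω = 2π × 1684/60 = 176.3 rad/s
τ = P/ω = 2840/176.3 = 16.1 N·m

16.1 N·m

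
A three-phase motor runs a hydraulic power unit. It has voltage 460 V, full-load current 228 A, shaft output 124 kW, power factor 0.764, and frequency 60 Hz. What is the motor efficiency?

P_out = 124 kW = 124000 W
P_in = √3·V_L·I_L·cosφ = 1.732 × 460 × 228 × 0.764 = 138782 W
η = P_out / P_in = 124000 / 138782 = 0.893 = 89.3%

89.3 %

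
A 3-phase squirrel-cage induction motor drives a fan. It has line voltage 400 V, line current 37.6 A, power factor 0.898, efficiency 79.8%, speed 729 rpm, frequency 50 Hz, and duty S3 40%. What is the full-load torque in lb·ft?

P_in = √3·V·I·cosφ = 1.732 × 400 × 37.6 × 0.898 = 23392 W
P_out = η·P_in = 0.798 × 23392 = 18667 W
n = 729 rpm
ω = 2π×729/60 = 76.34 rad/s
τ = P_out/ω = 18667/76.34 = 244.5 N·m
In lb·ft: 244.5/1.356 = 180 lb·ft

180 lb·ft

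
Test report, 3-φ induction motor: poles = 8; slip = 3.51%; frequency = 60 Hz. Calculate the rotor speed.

868 rpm

n_s = 120f/p = 120×60/8 = 900 rpm
n = n_s(1 − s) = 900 × (1 − 0.0351) = 868 rpm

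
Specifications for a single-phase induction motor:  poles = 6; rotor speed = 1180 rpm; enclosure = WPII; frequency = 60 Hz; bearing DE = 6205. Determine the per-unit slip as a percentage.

n_s = 120f/p = 120×60/6 = 1200 rpm
s = (n_s − n)/n_s = (1200 − 1180)/1200 = 0.0167

1.7 %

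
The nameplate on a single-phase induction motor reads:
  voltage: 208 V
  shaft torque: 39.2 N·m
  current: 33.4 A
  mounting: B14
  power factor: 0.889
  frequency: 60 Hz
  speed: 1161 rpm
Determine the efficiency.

ω = 2π × 1161/60 = 121.6 rad/s; P_out = τω = 39.2 × 121.6 = 4767 W
P_in = V·I·cosφ = 208 × 33.4 × 0.889 = 6176 W
η = P_out / P_in = 4767 / 6176 = 0.772 = 77.2%

77.2 %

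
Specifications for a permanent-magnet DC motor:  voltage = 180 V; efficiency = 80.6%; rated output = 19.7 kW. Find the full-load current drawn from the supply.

136 A

P_out = 19.7 kW = 19700 W
P_in = P_out / η = 19700 / 0.806 = 24442 W
I = P_in / V = 24442 / 180 = 136 A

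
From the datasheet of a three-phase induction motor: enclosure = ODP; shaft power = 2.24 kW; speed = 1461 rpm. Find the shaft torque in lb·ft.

10.8 lb·ft

ω = 2π × 1461/60 = 153 rad/s
τ = P/ω = 2240/153 = 14.64 N·m
In lb·ft: 14.64/1.356 = 10.8 lb·ft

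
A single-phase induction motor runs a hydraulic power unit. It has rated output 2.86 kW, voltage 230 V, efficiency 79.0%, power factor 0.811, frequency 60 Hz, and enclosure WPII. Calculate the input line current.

19.4 A

P_out = 2.86 kW = 2860 W
P_in = P_out / η = 2860 / 0.790 = 3620 W
I = P_in / (V·cosφ) = 3620 / (230 × 0.811) = 19.4 A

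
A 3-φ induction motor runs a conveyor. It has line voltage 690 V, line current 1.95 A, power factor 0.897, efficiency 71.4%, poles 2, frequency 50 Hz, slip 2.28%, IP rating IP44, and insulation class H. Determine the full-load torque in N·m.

4.86 N·m

P_in = √3·V·I·cosφ = 1.732 × 690 × 1.95 × 0.897 = 2090 W
P_out = η·P_in = 0.714 × 2090 = 1492 W
n_s = 120×50/2 = 3000 rpm; n = 3000×(1−0.0228) = 2932 rpm
ω = 2π×2932/60 = 307 rad/s
τ = P_out/ω = 1492/307 = 4.86 N·m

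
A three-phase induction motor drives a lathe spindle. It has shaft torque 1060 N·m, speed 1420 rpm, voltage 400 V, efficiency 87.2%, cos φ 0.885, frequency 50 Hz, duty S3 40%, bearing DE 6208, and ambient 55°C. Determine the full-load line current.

ω = 2π×1420/60 = 148.7 rad/s; P_out = τω = 1060 × 148.7 = 157622 W
P_in = P_out / η = 157622 / 0.872 = 180759 W
I_L = P_in / (√3·V_L·cosφ) = 180759 / (1.732 × 400 × 0.885) = 295 A

295 A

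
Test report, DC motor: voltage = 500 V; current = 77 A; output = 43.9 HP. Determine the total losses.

P_in = V·I = 500×77 = 38500 W
P_out = 43.9×746 = 32749 W
Losses = P_in − P_out = 38500 − 32749 = 5751 W

5750 W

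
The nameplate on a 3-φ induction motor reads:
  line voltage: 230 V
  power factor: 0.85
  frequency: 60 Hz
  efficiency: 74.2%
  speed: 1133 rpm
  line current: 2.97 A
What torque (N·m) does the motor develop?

6.29 N·m

P_in = √3·V·I·cosφ = 1.732 × 230 × 2.97 × 0.85 = 1006 W
P_out = η·P_in = 0.742 × 1006 = 746 W
n = 1133 rpm
ω = 2π×1133/60 = 118.6 rad/s
τ = P_out/ω = 746/118.6 = 6.29 N·m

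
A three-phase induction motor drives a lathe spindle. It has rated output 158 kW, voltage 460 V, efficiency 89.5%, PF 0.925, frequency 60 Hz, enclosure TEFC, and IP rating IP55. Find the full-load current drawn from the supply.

P_out = 158 kW = 158000 W
P_in = P_out / η = 158000 / 0.895 = 176536 W
I_L = P_in / (√3·V_L·cosφ) = 176536 / (1.732 × 460 × 0.925) = 240 A

240 A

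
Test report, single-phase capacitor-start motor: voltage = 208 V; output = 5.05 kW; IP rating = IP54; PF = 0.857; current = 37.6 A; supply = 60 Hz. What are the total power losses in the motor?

P_in = V·I·cosφ = 208×37.6×0.857 = 6702 W
P_out = 5050 W
Losses = P_in − P_out = 6702 − 5050 = 1652 W

1650 W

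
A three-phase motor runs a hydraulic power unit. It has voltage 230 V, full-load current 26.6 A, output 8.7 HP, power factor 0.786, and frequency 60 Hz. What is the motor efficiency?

P_out = 8.7 × 746 = 6490 W
P_in = √3·V_L·I_L·cosφ = 1.732 × 230 × 26.6 × 0.786 = 8329 W
η = P_out / P_in = 6490 / 8329 = 0.779 = 77.9%

77.9 %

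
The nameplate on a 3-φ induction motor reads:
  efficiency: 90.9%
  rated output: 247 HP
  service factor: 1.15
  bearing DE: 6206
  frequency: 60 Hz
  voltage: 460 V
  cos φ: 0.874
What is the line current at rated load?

291 A

P_out = 247 × 746 = 184262 W
P_in = P_out / η = 184262 / 0.909 = 202708 W
I_L = P_in / (√3·V_L·cosφ) = 202708 / (1.732 × 460 × 0.874) = 291 A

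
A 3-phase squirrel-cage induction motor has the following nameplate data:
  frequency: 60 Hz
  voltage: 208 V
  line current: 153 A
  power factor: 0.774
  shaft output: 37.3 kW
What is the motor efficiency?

P_out = 37.3 kW = 37300 W
P_in = √3·V_L·I_L·cosφ = 1.732 × 208 × 153 × 0.774 = 42662 W
η = P_out / P_in = 37300 / 42662 = 0.874 = 87.4%

87.4 %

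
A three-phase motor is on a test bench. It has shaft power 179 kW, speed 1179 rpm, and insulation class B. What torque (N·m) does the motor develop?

ω = 2π × 1179/60 = 123.5 rad/s
τ = P/ω = 179000/123.5 = 1450 N·m

1450 N·m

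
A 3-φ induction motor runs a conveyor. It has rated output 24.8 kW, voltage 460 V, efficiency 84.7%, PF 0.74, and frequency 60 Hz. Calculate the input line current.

P_out = 24.8 kW = 24800 W
P_in = P_out / η = 24800 / 0.847 = 29280 W
I_L = P_in / (√3·V_L·cosφ) = 29280 / (1.732 × 460 × 0.74) = 49.7 A

49.7 A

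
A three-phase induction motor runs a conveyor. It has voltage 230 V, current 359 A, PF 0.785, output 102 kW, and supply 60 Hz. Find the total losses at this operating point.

10300 W

P_in = √3·V·I·cosφ = 1.732×230×359×0.785 = 112264 W
P_out = 102000 W
Losses = P_in − P_out = 112264 − 102000 = 10264 W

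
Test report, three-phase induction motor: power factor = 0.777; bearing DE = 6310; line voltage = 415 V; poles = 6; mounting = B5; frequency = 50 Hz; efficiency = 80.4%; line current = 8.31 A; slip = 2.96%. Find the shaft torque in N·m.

36.7 N·m

P_in = √3·V·I·cosφ = 1.732 × 415 × 8.31 × 0.777 = 4641 W
P_out = η·P_in = 0.804 × 4641 = 3731 W
n_s = 120×50/6 = 1000 rpm; n = 1000×(1−0.0296) = 970 rpm
ω = 2π×970/60 = 101.6 rad/s
τ = P_out/ω = 3731/101.6 = 36.7 N·m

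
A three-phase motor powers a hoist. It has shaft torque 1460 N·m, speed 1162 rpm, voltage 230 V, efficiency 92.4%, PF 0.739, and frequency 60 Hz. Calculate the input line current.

653 A

ω = 2π×1162/60 = 121.7 rad/s; P_out = τω = 1460 × 121.7 = 177682 W
P_in = P_out / η = 177682 / 0.924 = 192297 W
I_L = P_in / (√3·V_L·cosφ) = 192297 / (1.732 × 230 × 0.739) = 653 A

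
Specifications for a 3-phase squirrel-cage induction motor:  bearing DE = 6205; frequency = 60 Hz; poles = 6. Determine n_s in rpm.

n_s = 120f/p = 120×60/6 = 1200 rpm

1200 rpm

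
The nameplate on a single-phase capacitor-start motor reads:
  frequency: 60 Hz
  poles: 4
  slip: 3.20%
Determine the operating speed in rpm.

n_s = 120f/p = 120×60/4 = 1800 rpm
n = n_s(1 − s) = 1800 × (1 − 0.032) = 1742 rpm

1742 rpm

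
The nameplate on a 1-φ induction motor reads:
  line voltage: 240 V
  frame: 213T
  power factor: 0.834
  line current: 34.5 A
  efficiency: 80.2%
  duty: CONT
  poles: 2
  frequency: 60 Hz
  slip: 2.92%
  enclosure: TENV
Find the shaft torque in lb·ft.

11.2 lb·ft

P_in = V·I·cosφ = 240 × 34.5 × 0.834 = 6906 W
P_out = η·P_in = 0.802 × 6906 = 5539 W
n_s = 120×60/2 = 3600 rpm; n = 3600×(1−0.0292) = 3495 rpm
ω = 2π×3495/60 = 366 rad/s
τ = P_out/ω = 5539/366 = 15.13 N·m
In lb·ft: 15.13/1.356 = 11.2 lb·ft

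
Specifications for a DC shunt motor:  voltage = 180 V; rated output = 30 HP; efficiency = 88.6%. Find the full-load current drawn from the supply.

P_out = 30 × 746 = 22380 W
P_in = P_out / η = 22380 / 0.886 = 25260 W
I = P_in / V = 25260 / 180 = 140 A

140 A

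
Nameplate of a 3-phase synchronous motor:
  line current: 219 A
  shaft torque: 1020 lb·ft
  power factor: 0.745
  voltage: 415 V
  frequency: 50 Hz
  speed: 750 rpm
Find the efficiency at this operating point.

92.6 %

τ = 1020 lb·ft × 1.356 = 1383 N·m
ω = 2π × 750/60 = 78.54 rad/s; P_out = τω = 1383 × 78.54 = 108621 W
P_in = √3·V_L·I_L·cosφ = 1.732 × 415 × 219 × 0.745 = 117273 W
η = P_out / P_in = 108621 / 117273 = 0.926 = 92.6%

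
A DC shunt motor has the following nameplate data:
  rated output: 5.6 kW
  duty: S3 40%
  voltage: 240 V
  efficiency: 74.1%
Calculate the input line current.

P_out = 5.6 kW = 5600 W
P_in = P_out / η = 5600 / 0.741 = 7557 W
I = P_in / V = 7557 / 240 = 31.5 A

31.5 A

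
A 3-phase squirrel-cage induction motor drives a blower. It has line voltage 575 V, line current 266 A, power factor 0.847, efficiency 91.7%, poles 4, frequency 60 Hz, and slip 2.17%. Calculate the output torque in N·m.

1120 N·m

P_in = √3·V·I·cosφ = 1.732 × 575 × 266 × 0.847 = 224378 W
P_out = η·P_in = 0.917 × 224378 = 205755 W
n_s = 120×60/4 = 1800 rpm; n = 1800×(1−0.0217) = 1761 rpm
ω = 2π×1761/60 = 184.4 rad/s
τ = P_out/ω = 205755/184.4 = 1120 N·m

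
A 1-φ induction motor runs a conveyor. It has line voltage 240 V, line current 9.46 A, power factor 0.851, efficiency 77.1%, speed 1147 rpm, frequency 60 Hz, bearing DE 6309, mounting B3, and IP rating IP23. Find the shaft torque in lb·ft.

P_in = V·I·cosφ = 240 × 9.46 × 0.851 = 1932 W
P_out = η·P_in = 0.771 × 1932 = 1490 W
n = 1147 rpm
ω = 2π×1147/60 = 120.1 rad/s
τ = P_out/ω = 1490/120.1 = 12.41 N·m
In lb·ft: 12.41/1.356 = 9.15 lb·ft

9.15 lb·ft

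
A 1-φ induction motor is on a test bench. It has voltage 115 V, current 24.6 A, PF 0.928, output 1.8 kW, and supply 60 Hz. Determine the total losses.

P_in = V·I·cosφ = 115×24.6×0.928 = 2625 W
P_out = 1800 W
Losses = P_in − P_out = 2625 − 1800 = 825 W

825 W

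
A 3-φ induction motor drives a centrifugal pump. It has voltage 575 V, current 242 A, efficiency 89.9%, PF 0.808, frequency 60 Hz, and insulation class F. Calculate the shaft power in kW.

P_in = √3·V·I·cosφ = 1.732 × 575 × 242 × 0.808 = 194734 W
P_out = η·P_in = 0.899 × 194734 = 175066 W

175 kW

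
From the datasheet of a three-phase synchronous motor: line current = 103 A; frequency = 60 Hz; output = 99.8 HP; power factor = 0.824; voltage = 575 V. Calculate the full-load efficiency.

88.1 %

P_out = 99.8 × 746 = 74451 W
P_in = √3·V_L·I_L·cosφ = 1.732 × 575 × 103 × 0.824 = 84524 W
η = P_out / P_in = 74451 / 84524 = 0.881 = 88.1%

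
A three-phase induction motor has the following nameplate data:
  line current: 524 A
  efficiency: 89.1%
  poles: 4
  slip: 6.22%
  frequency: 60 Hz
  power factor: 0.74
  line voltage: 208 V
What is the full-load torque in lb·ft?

519 lb·ft

P_in = √3·V·I·cosφ = 1.732 × 208 × 524 × 0.74 = 139693 W
P_out = η·P_in = 0.891 × 139693 = 124466 W
n_s = 120×60/4 = 1800 rpm; n = 1800×(1−0.0622) = 1688 rpm
ω = 2π×1688/60 = 176.8 rad/s
τ = P_out/ω = 124466/176.8 = 704 N·m
In lb·ft: 704/1.356 = 519 lb·ft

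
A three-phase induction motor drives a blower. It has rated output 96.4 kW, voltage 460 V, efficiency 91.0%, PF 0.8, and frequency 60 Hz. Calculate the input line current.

P_out = 96.4 kW = 96400 W
P_in = P_out / η = 96400 / 0.910 = 105934 W
I_L = P_in / (√3·V_L·cosφ) = 105934 / (1.732 × 460 × 0.8) = 166 A

166 A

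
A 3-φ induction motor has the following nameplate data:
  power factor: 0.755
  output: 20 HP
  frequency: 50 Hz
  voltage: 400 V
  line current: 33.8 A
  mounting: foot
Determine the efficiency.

P_out = 20 × 746 = 14920 W
P_in = √3·V_L·I_L·cosφ = 1.732 × 400 × 33.8 × 0.755 = 17680 W
η = P_out / P_in = 14920 / 17680 = 0.844 = 84.4%

84.4 %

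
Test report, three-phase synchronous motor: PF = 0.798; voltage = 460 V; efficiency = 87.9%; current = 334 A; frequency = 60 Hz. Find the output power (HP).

P_in = √3·V·I·cosφ = 1.732 × 460 × 334 × 0.798 = 212351 W
P_out = η·P_in = 0.879 × 212351 = 186657 W
= 186657/746 = 250 HP

250 HP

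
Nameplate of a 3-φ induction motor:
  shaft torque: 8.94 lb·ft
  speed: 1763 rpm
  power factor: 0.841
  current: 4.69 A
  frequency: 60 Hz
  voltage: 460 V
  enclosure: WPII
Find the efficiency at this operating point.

71.2 %

τ = 8.94 lb·ft × 1.356 = 12.12 N·m
ω = 2π × 1763/60 = 184.6 rad/s; P_out = τω = 12.12 × 184.6 = 2237 W
P_in = √3·V_L·I_L·cosφ = 1.732 × 460 × 4.69 × 0.841 = 3142 W
η = P_out / P_in = 2237 / 3142 = 0.712 = 71.2%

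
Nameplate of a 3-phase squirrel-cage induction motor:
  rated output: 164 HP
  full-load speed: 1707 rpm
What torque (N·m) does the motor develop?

684 N·m

P_out = 164 × 746 = 122344 W
ω = 2π × 1707/60 = 178.8 rad/s
τ = P_out/ω = 122344/178.8 = 684 N·m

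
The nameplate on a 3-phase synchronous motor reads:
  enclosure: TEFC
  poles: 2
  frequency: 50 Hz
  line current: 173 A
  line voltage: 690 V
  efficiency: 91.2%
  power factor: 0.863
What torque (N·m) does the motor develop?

P_in = √3·V·I·cosφ = 1.732 × 690 × 173 × 0.863 = 178424 W
P_out = η·P_in = 0.912 × 178424 = 162723 W
n = n_s = 120×50/2 = 3000 rpm (synchronous)
ω = 2π×3000/60 = 314.2 rad/s
τ = P_out/ω = 162723/314.2 = 518 N·m

518 N·m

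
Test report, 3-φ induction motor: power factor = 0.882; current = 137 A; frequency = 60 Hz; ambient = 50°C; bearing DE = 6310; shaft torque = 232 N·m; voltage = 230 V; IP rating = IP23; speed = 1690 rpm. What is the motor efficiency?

ω = 2π × 1690/60 = 177 rad/s; P_out = τω = 232 × 177 = 41064 W
P_in = √3·V_L·I_L·cosφ = 1.732 × 230 × 137 × 0.882 = 48135 W
η = P_out / P_in = 41064 / 48135 = 0.853 = 85.3%

85.3 %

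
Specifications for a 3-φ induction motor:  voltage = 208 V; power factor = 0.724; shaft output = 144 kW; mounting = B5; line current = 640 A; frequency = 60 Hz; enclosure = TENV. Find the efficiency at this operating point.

P_out = 144 kW = 144000 W
P_in = √3·V_L·I_L·cosφ = 1.732 × 208 × 640 × 0.724 = 166928 W
η = P_out / P_in = 144000 / 166928 = 0.863 = 86.3%

86.3 %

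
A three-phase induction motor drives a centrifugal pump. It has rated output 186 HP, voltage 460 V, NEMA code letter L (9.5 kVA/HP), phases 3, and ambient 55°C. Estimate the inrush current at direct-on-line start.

2220 A

S_LR = 9.5 × 186 = 1767 kVA
I_LR = S_LR/(√3·V_L) = 1767000/(1.732×460) = 2220 A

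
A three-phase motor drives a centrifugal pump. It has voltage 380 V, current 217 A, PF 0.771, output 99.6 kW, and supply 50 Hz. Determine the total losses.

P_in = √3·V·I·cosφ = 1.732×380×217×0.771 = 110115 W
P_out = 99600 W
Losses = P_in − P_out = 110115 − 99600 = 10515 W

10.5 kW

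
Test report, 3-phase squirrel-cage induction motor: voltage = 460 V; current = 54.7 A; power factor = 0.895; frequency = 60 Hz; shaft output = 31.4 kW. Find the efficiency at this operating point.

80.5 %

P_out = 31.4 kW = 31400 W
P_in = √3·V_L·I_L·cosφ = 1.732 × 460 × 54.7 × 0.895 = 39005 W
η = P_out / P_in = 31400 / 39005 = 0.805 = 80.5%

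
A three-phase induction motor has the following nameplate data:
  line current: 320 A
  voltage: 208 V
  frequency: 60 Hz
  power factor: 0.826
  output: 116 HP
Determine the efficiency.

P_out = 116 × 746 = 86536 W
P_in = √3·V_L·I_L·cosφ = 1.732 × 208 × 320 × 0.826 = 95223 W
η = P_out / P_in = 86536 / 95223 = 0.909 = 90.9%

90.9 %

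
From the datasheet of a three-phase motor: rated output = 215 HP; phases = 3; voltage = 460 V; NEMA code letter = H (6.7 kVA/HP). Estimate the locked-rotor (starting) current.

S_LR = 6.7 × 215 = 1440.5 kVA
I_LR = S_LR/(√3·V_L) = 1440500/(1.732×460) = 1810 A

1810 A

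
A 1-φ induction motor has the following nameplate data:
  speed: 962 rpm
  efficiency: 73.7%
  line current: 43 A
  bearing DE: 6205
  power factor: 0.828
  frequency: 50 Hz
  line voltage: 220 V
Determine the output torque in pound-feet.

42.3 lb·ft

P_in = V·I·cosφ = 220 × 43 × 0.828 = 7833 W
P_out = η·P_in = 0.737 × 7833 = 5773 W
n = 962 rpm
ω = 2π×962/60 = 100.7 rad/s
τ = P_out/ω = 5773/100.7 = 57.33 N·m
In lb·ft: 57.33/1.356 = 42.3 lb·ft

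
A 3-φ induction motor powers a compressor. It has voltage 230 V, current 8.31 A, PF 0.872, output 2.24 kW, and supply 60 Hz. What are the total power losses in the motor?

P_in = √3·V·I·cosφ = 1.732×230×8.31×0.872 = 2887 W
P_out = 2240 W
Losses = P_in − P_out = 2887 − 2240 = 647 W

647 W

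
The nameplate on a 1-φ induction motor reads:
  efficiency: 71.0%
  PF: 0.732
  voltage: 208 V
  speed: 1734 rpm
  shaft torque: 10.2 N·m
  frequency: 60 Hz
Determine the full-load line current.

ω = 2π×1734/60 = 181.6 rad/s; P_out = τω = 10.2 × 181.6 = 1852 W
P_in = P_out / η = 1852 / 0.710 = 2608 W
I = P_in / (V·cosφ) = 2608 / (208 × 0.732) = 17.1 A

17.1 A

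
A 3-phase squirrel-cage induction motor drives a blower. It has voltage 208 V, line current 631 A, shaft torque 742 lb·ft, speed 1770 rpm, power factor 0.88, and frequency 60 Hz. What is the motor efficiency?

τ = 742 lb·ft × 1.356 = 1006 N·m
ω = 2π × 1770/60 = 185.4 rad/s; P_out = τω = 1006 × 185.4 = 186512 W
P_in = √3·V_L·I_L·cosφ = 1.732 × 208 × 631 × 0.88 = 200043 W
η = P_out / P_in = 186512 / 200043 = 0.932 = 93.2%

93.2 %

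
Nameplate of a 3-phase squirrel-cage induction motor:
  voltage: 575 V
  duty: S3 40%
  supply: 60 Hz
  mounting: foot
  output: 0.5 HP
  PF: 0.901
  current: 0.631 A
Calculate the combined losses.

193 W

P_in = √3·V·I·cosφ = 1.732×575×0.631×0.901 = 566 W
P_out = 0.5×746 = 373 W
Losses = P_in − P_out = 566 − 373 = 193 W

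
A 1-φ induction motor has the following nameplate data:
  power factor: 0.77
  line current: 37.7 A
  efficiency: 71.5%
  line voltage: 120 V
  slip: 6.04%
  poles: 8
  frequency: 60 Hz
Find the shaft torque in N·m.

P_in = V·I·cosφ = 120 × 37.7 × 0.77 = 3483 W
P_out = η·P_in = 0.715 × 3483 = 2490 W
n_s = 120×60/8 = 900 rpm; n = 900×(1−0.0604) = 846 rpm
ω = 2π×846/60 = 88.59 rad/s
τ = P_out/ω = 2490/88.59 = 28.1 N·m

28.1 N·m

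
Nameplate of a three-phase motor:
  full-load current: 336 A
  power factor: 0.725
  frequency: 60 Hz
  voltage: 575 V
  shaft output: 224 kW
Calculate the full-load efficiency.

92.3 %

P_out = 224 kW = 224000 W
P_in = √3·V_L·I_L·cosφ = 1.732 × 575 × 336 × 0.725 = 242601 W
η = P_out / P_in = 224000 / 242601 = 0.923 = 92.3%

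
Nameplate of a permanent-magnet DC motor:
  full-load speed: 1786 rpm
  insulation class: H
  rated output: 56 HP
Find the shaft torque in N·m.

P_out = 56 × 746 = 41776 W
ω = 2π × 1786/60 = 187 rad/s
τ = P_out/ω = 41776/187 = 223 N·m

223 N·m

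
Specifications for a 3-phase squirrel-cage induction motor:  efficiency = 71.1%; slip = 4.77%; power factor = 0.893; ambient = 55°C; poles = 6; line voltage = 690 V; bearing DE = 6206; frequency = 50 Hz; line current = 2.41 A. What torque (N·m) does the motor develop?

P_in = √3·V·I·cosφ = 1.732 × 690 × 2.41 × 0.893 = 2572 W
P_out = η·P_in = 0.711 × 2572 = 1829 W
n_s = 120×50/6 = 1000 rpm; n = 1000×(1−0.0477) = 952 rpm
ω = 2π×952/60 = 99.69 rad/s
τ = P_out/ω = 1829/99.69 = 18.3 N·m

18.3 N·m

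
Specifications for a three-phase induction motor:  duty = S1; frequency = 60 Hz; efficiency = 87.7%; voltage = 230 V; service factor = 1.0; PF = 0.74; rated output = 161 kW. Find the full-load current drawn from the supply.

623 A

P_out = 161 kW = 161000 W
P_in = P_out / η = 161000 / 0.877 = 183580 W
I_L = P_in / (√3·V_L·cosφ) = 183580 / (1.732 × 230 × 0.74) = 623 A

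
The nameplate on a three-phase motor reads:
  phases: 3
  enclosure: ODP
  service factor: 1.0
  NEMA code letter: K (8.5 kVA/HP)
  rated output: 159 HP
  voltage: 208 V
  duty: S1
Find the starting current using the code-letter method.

3750 A

S_LR = 8.5 × 159 = 1351.5 kVA
I_LR = S_LR/(√3·V_L) = 1351500/(1.732×208) = 3750 A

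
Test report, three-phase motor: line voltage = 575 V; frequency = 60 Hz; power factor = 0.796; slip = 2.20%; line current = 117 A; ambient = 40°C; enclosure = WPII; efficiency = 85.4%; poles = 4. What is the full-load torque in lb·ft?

317 lb·ft

P_in = √3·V·I·cosφ = 1.732 × 575 × 117 × 0.796 = 92750 W
P_out = η·P_in = 0.854 × 92750 = 79209 W
n_s = 120×60/4 = 1800 rpm; n = 1800×(1−0.022) = 1760 rpm
ω = 2π×1760/60 = 184.3 rad/s
τ = P_out/ω = 79209/184.3 = 429.8 N·m
In lb·ft: 429.8/1.356 = 317 lb·ft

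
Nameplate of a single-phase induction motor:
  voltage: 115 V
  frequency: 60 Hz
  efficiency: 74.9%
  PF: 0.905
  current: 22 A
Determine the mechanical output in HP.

2.3 HP

P_in = V·I·cosφ = 115 × 22 × 0.905 = 2290 W
P_out = η·P_in = 0.749 × 2290 = 1715 W
= 1715/746 = 2.3 HP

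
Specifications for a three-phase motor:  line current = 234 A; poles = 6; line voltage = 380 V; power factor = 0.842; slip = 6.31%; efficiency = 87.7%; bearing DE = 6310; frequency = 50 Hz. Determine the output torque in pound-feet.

855 lb·ft

P_in = √3·V·I·cosφ = 1.732 × 380 × 234 × 0.842 = 129676 W
P_out = η·P_in = 0.877 × 129676 = 113726 W
n_s = 120×50/6 = 1000 rpm; n = 1000×(1−0.0631) = 937 rpm
ω = 2π×937/60 = 98.12 rad/s
τ = P_out/ω = 113726/98.12 = 1159 N·m
In lb·ft: 1159/1.356 = 855 lb·ft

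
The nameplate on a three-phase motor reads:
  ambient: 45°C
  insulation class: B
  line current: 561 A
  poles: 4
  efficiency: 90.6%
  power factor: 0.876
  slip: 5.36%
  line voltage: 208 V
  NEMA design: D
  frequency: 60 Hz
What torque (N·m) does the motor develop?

899 N·m

P_in = √3·V·I·cosφ = 1.732 × 208 × 561 × 0.876 = 177043 W
P_out = η·P_in = 0.906 × 177043 = 160401 W
n_s = 120×60/4 = 1800 rpm; n = 1800×(1−0.0536) = 1704 rpm
ω = 2π×1704/60 = 178.4 rad/s
τ = P_out/ω = 160401/178.4 = 899 N·m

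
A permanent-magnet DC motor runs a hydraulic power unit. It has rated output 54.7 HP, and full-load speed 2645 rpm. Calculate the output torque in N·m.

147 N·m

P_out = 54.7 × 746 = 40806 W
ω = 2π × 2645/60 = 277 rad/s
τ = P_out/ω = 40806/277 = 147 N·m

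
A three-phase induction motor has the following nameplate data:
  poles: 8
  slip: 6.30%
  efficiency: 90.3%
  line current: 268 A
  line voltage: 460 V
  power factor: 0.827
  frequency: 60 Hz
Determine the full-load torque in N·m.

1810 N·m

P_in = √3·V·I·cosφ = 1.732 × 460 × 268 × 0.827 = 176582 W
P_out = η·P_in = 0.903 × 176582 = 159454 W
n_s = 120×60/8 = 900 rpm; n = 900×(1−0.063) = 843 rpm
ω = 2π×843/60 = 88.28 rad/s
τ = P_out/ω = 159454/88.28 = 1810 N·m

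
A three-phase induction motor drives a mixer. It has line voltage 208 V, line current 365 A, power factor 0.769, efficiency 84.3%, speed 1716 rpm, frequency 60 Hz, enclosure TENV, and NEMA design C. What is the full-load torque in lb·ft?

P_in = √3·V·I·cosφ = 1.732 × 208 × 365 × 0.769 = 101118 W
P_out = η·P_in = 0.843 × 101118 = 85242 W
n = 1716 rpm
ω = 2π×1716/60 = 179.7 rad/s
τ = P_out/ω = 85242/179.7 = 474.4 N·m
In lb·ft: 474.4/1.356 = 350 lb·ft

350 lb·ft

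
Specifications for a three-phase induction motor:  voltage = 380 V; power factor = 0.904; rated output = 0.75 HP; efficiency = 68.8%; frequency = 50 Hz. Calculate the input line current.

1.37 A

P_out = 0.75 × 746 = 560 W
P_in = P_out / η = 560 / 0.688 = 814 W
I_L = P_in / (√3·V_L·cosφ) = 814 / (1.732 × 380 × 0.904) = 1.37 A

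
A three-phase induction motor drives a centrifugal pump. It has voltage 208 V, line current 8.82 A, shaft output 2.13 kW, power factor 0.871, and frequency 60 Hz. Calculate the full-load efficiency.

P_out = 2.13 kW = 2130 W
P_in = √3·V_L·I_L·cosφ = 1.732 × 208 × 8.82 × 0.871 = 2768 W
η = P_out / P_in = 2130 / 2768 = 0.770 = 77.0%

77.0 %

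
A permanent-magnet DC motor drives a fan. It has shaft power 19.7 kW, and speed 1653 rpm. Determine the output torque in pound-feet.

ω = 2π × 1653/60 = 173.1 rad/s
τ = P/ω = 19700/173.1 = 113.8 N·m
In lb·ft: 113.8/1.356 = 83.9 lb·ft

83.9 lb·ft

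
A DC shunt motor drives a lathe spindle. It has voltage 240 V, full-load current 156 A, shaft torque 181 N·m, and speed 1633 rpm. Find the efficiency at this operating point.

82.7 %

ω = 2π × 1633/60 = 171 rad/s; P_out = τω = 181 × 171 = 30951 W
P_in = V·I = 240 × 156 = 37440 W
η = P_out / P_in = 30951 / 37440 = 0.827 = 82.7%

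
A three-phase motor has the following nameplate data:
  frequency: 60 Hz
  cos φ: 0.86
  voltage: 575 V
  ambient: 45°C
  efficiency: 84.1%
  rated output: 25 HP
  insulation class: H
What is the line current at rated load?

25.9 A

P_out = 25 × 746 = 18650 W
P_in = P_out / η = 18650 / 0.841 = 22176 W
I_L = P_in / (√3·V_L·cosφ) = 22176 / (1.732 × 575 × 0.86) = 25.9 A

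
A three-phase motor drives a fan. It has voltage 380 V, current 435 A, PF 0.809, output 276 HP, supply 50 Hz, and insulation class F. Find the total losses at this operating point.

25.7 kW

P_in = √3·V·I·cosφ = 1.732×380×435×0.809 = 231616 W
P_out = 276×746 = 205896 W
Losses = P_in − P_out = 231616 − 205896 = 25720 W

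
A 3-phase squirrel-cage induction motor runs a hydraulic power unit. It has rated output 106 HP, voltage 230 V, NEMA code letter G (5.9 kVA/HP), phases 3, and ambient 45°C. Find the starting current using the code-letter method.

S_LR = 5.9 × 106 = 625.4 kVA
I_LR = S_LR/(√3·V_L) = 625400/(1.732×230) = 1570 A

1570 A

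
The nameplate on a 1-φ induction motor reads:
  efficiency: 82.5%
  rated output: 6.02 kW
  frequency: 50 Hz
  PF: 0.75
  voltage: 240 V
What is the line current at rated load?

40.5 A

P_out = 6.02 kW = 6020 W
P_in = P_out / η = 6020 / 0.825 = 7297 W
I = P_in / (V·cosφ) = 7297 / (240 × 0.75) = 40.5 A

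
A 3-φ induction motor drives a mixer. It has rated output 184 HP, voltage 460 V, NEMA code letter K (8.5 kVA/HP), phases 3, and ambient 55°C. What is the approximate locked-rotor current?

S_LR = 8.5 × 184 = 1564 kVA
I_LR = S_LR/(√3·V_L) = 1564000/(1.732×460) = 1960 A

1960 A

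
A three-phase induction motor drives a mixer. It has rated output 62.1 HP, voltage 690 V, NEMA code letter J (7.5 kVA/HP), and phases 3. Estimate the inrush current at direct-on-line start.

S_LR = 7.5 × 62.1 = 465.75 kVA
I_LR = S_LR/(√3·V_L) = 465750/(1.732×690) = 390 A

390 A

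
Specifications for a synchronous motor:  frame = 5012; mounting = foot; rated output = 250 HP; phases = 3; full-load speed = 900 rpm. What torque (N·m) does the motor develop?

P_out = 250 × 746 = 186500 W
ω = 2π × 900/60 = 94.25 rad/s
τ = P_out/ω = 186500/94.25 = 1980 N·m

1980 N·m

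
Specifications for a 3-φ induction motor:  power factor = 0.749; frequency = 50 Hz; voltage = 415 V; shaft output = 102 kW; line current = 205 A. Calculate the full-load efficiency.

P_out = 102 kW = 102000 W
P_in = √3·V_L·I_L·cosφ = 1.732 × 415 × 205 × 0.749 = 110365 W
η = P_out / P_in = 102000 / 110365 = 0.924 = 92.4%

92.4 %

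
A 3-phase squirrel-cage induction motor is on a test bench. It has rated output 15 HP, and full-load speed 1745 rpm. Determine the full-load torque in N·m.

61.2 N·m

P_out = 15 × 746 = 11190 W
ω = 2π × 1745/60 = 182.7 rad/s
τ = P_out/ω = 11190/182.7 = 61.2 N·m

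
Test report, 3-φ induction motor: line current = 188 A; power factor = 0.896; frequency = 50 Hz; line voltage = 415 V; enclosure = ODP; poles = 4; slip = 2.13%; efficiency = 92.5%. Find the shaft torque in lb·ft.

537 lb·ft

P_in = √3·V·I·cosφ = 1.732 × 415 × 188 × 0.896 = 121077 W
P_out = η·P_in = 0.925 × 121077 = 111996 W
n_s = 120×50/4 = 1500 rpm; n = 1500×(1−0.0213) = 1468 rpm
ω = 2π×1468/60 = 153.7 rad/s
τ = P_out/ω = 111996/153.7 = 728.7 N·m
In lb·ft: 728.7/1.356 = 537 lb·ft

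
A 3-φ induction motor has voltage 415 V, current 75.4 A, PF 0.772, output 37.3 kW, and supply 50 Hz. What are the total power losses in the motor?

4.54 kW

P_in = √3·V·I·cosφ = 1.732×415×75.4×0.772 = 41839 W
P_out = 37300 W
Losses = P_in − P_out = 41839 − 37300 = 4539 W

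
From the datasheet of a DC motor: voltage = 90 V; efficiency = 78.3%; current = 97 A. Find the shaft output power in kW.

P_in = V·I = 90 × 97 = 8730 W
P_out = η·P_in = 0.783 × 8730 = 6836 W

6.84 kW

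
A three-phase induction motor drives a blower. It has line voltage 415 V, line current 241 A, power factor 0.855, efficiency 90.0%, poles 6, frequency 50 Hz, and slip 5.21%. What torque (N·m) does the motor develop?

P_in = √3·V·I·cosφ = 1.732 × 415 × 241 × 0.855 = 148108 W
P_out = η·P_in = 0.9 × 148108 = 133297 W
n_s = 120×50/6 = 1000 rpm; n = 1000×(1−0.0521) = 948 rpm
ω = 2π×948/60 = 99.27 rad/s
τ = P_out/ω = 133297/99.27 = 1340 N·m

1340 N·m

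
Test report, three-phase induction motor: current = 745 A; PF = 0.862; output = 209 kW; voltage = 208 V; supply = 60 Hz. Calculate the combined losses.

P_in = √3·V·I·cosφ = 1.732×208×745×0.862 = 231353 W
P_out = 209000 W
Losses = P_in − P_out = 231353 − 209000 = 22353 W

22.4 kW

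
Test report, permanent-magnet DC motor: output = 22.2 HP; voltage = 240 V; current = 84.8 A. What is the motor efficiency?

81.4 %

P_out = 22.2 × 746 = 16561 W
P_in = V·I = 240 × 84.8 = 20352 W
η = P_out / P_in = 16561 / 20352 = 0.814 = 81.4%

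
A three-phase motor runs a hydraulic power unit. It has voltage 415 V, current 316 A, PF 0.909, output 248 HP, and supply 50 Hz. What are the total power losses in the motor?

21500 W

P_in = √3·V·I·cosφ = 1.732×415×316×0.909 = 206465 W
P_out = 248×746 = 185008 W
Losses = P_in − P_out = 206465 − 185008 = 21457 W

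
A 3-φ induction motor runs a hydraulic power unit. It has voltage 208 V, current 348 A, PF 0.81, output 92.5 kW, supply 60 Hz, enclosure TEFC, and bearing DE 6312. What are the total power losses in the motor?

9.05 kW

P_in = √3·V·I·cosφ = 1.732×208×348×0.81 = 101549 W
P_out = 92500 W
Losses = P_in − P_out = 101549 − 92500 = 9049 W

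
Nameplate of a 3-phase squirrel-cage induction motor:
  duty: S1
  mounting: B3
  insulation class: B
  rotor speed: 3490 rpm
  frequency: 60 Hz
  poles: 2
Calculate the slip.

3.06 %

n_s = 120f/p = 120×60/2 = 3600 rpm
s = (n_s − n)/n_s = (3600 − 3490)/3600 = 0.0306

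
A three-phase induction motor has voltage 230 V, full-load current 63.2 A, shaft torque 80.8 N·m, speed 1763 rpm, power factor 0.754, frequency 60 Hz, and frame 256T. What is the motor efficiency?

78.6 %

ω = 2π × 1763/60 = 184.6 rad/s; P_out = τω = 80.8 × 184.6 = 14916 W
P_in = √3·V_L·I_L·cosφ = 1.732 × 230 × 63.2 × 0.754 = 18983 W
η = P_out / P_in = 14916 / 18983 = 0.786 = 78.6%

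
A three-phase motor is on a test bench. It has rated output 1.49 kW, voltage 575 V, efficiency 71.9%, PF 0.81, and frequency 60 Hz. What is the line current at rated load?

P_out = 1.49 kW = 1490 W
P_in = P_out / η = 1490 / 0.719 = 2072 W
I_L = P_in / (√3·V_L·cosφ) = 2072 / (1.732 × 575 × 0.81) = 2.57 A

2.57 A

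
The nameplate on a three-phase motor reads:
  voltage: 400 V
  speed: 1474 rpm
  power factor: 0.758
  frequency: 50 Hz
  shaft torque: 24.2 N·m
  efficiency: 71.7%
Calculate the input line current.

ω = 2π×1474/60 = 154.4 rad/s; P_out = τω = 24.2 × 154.4 = 3736 W
P_in = P_out / η = 3736 / 0.717 = 5211 W
I_L = P_in / (√3·V_L·cosφ) = 5211 / (1.732 × 400 × 0.758) = 9.92 A

9.92 A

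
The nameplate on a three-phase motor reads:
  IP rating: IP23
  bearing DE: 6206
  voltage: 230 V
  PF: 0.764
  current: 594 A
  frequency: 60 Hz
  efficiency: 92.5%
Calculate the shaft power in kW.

P_in = √3·V·I·cosφ = 1.732 × 230 × 594 × 0.764 = 180782 W
P_out = η·P_in = 0.925 × 180782 = 167223 W

167 kW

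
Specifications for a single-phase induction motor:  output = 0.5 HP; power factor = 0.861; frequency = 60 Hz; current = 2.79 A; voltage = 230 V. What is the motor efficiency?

67.5 %

P_out = 0.5 × 746 = 373 W
P_in = V·I·cosφ = 230 × 2.79 × 0.861 = 553 W
η = P_out / P_in = 373 / 553 = 0.675 = 67.5%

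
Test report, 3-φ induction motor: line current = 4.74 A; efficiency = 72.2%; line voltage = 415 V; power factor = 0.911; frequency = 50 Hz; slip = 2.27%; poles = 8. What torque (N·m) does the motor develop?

P_in = √3·V·I·cosφ = 1.732 × 415 × 4.74 × 0.911 = 3104 W
P_out = η·P_in = 0.722 × 3104 = 2241 W
n_s = 120×50/8 = 750 rpm; n = 750×(1−0.0227) = 733 rpm
ω = 2π×733/60 = 76.76 rad/s
τ = P_out/ω = 2241/76.76 = 29.2 N·m

29.2 N·m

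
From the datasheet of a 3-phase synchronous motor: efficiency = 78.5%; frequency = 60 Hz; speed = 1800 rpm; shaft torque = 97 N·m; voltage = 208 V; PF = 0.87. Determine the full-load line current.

74.3 A

ω = 2π×1800/60 = 188.5 rad/s; P_out = τω = 97 × 188.5 = 18285 W
P_in = P_out / η = 18285 / 0.785 = 23293 W
I_L = P_in / (√3·V_L·cosφ) = 23293 / (1.732 × 208 × 0.87) = 74.3 A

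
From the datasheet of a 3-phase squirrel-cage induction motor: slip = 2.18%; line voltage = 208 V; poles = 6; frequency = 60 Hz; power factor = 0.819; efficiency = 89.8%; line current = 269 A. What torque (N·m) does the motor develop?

580 N·m

P_in = √3·V·I·cosφ = 1.732 × 208 × 269 × 0.819 = 79368 W
P_out = η·P_in = 0.898 × 79368 = 71272 W
n_s = 120×60/6 = 1200 rpm; n = 1200×(1−0.0218) = 1174 rpm
ω = 2π×1174/60 = 122.9 rad/s
τ = P_out/ω = 71272/122.9 = 580 N·m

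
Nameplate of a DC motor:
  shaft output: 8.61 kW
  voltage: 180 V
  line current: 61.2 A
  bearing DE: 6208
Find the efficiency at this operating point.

P_out = 8.61 kW = 8610 W
P_in = V·I = 180 × 61.2 = 11016 W
η = P_out / P_in = 8610 / 11016 = 0.782 = 78.2%

78.2 %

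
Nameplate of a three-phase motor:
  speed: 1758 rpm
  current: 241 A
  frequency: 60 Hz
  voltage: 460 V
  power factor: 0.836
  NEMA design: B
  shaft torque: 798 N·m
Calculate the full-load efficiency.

ω = 2π × 1758/60 = 184.1 rad/s; P_out = τω = 798 × 184.1 = 146912 W
P_in = √3·V_L·I_L·cosφ = 1.732 × 460 × 241 × 0.836 = 160520 W
η = P_out / P_in = 146912 / 160520 = 0.915 = 91.5%

91.5 %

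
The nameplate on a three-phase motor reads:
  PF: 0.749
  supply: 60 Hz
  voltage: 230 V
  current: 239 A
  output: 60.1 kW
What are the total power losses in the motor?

11.2 kW

P_in = √3·V·I·cosφ = 1.732×230×239×0.749 = 71311 W
P_out = 60100 W
Losses = P_in − P_out = 71311 − 60100 = 11211 W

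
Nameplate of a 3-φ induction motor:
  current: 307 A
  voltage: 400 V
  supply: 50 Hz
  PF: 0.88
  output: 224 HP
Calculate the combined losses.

P_in = √3·V·I·cosφ = 1.732×400×307×0.88 = 187167 W
P_out = 224×746 = 167104 W
Losses = P_in − P_out = 187167 − 167104 = 20063 W

20100 W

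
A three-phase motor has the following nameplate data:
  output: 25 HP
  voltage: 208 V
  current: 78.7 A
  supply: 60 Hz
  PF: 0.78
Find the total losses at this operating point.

P_in = √3·V·I·cosφ = 1.732×208×78.7×0.78 = 22115 W
P_out = 25×746 = 18650 W
Losses = P_in − P_out = 22115 − 18650 = 3465 W

3.47 kW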